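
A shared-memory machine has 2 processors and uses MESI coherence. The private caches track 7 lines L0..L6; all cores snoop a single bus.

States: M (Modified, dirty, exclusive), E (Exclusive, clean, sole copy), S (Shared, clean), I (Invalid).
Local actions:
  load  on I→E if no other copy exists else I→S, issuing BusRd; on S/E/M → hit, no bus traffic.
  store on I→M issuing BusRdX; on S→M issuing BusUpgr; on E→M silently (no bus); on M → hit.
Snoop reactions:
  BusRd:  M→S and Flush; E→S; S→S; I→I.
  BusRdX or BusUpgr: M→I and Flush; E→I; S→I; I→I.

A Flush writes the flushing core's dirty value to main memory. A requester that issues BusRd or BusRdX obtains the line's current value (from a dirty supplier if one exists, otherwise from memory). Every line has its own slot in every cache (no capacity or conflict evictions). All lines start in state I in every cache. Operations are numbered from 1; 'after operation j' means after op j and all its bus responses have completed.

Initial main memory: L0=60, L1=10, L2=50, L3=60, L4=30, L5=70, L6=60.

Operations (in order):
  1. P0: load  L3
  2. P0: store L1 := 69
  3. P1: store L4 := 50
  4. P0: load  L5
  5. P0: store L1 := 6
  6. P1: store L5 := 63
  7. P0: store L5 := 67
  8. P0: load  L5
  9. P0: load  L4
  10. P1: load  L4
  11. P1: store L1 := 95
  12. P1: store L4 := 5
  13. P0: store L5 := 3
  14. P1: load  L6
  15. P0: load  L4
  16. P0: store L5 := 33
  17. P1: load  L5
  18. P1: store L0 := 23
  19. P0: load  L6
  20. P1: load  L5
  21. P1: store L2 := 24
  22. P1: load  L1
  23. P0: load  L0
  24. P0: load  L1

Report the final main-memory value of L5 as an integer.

step 1: P0: load  L3  ⟶  EI  (L3)  txn=BusRd  M[L3]=60
step 2: P0: store L1 := 69  ⟶  MI  (L1)  txn=BusRdX  M[L1]=10
step 3: P1: store L4 := 50  ⟶  IM  (L4)  txn=BusRdX  M[L4]=30
step 4: P0: load  L5  ⟶  EI  (L5)  txn=BusRd  M[L5]=70
step 5: P0: store L1 := 6  ⟶  MI  (L1)  txn=∅  M[L1]=10
step 6: P1: store L5 := 63  ⟶  IM  (L5)  txn=BusRdX  M[L5]=70
step 7: P0: store L5 := 67  ⟶  MI  (L5)  txn=BusRdX+Flush  M[L5]=63
step 8: P0: load  L5  ⟶  MI  (L5)  txn=∅  M[L5]=63
step 9: P0: load  L4  ⟶  SS  (L4)  txn=BusRd+Flush  M[L4]=50
step 10: P1: load  L4  ⟶  SS  (L4)  txn=∅  M[L4]=50
step 11: P1: store L1 := 95  ⟶  IM  (L1)  txn=BusRdX+Flush  M[L1]=6
step 12: P1: store L4 := 5  ⟶  IM  (L4)  txn=BusUpgr  M[L4]=50
step 13: P0: store L5 := 3  ⟶  MI  (L5)  txn=∅  M[L5]=63
step 14: P1: load  L6  ⟶  IE  (L6)  txn=BusRd  M[L6]=60
step 15: P0: load  L4  ⟶  SS  (L4)  txn=BusRd+Flush  M[L4]=5
step 16: P0: store L5 := 33  ⟶  MI  (L5)  txn=∅  M[L5]=63
step 17: P1: load  L5  ⟶  SS  (L5)  txn=BusRd+Flush  M[L5]=33
step 18: P1: store L0 := 23  ⟶  IM  (L0)  txn=BusRdX  M[L0]=60
step 19: P0: load  L6  ⟶  SS  (L6)  txn=BusRd  M[L6]=60
step 20: P1: load  L5  ⟶  SS  (L5)  txn=∅  M[L5]=33
step 21: P1: store L2 := 24  ⟶  IM  (L2)  txn=BusRdX  M[L2]=50
step 22: P1: load  L1  ⟶  IM  (L1)  txn=∅  M[L1]=6
step 23: P0: load  L0  ⟶  SS  (L0)  txn=BusRd+Flush  M[L0]=23
step 24: P0: load  L1  ⟶  SS  (L1)  txn=BusRd+Flush  M[L1]=95

memory[L5] = 33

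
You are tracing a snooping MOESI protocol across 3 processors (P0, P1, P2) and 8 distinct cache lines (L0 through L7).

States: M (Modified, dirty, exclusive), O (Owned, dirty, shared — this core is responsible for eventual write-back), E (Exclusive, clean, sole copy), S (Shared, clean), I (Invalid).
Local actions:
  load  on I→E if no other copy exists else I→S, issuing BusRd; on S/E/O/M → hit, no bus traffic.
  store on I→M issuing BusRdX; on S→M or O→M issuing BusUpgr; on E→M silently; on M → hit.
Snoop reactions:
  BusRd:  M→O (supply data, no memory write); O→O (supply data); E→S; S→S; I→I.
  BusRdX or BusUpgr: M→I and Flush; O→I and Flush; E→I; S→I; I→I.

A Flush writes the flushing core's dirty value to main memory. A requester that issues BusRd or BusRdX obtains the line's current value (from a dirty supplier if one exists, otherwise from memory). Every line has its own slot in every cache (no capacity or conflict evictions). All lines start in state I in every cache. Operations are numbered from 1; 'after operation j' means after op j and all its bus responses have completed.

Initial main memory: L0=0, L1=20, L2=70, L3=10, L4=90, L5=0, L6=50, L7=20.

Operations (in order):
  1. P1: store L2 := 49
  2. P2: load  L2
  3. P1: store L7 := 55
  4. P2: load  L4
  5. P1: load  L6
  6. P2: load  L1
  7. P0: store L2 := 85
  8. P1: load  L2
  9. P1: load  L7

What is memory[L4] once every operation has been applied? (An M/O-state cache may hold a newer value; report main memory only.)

step 1: P1: store L2 := 49  ⟶  IMI  (L2)  txn=BusRdX  M[L2]=70
step 2: P2: load  L2  ⟶  IOS  (L2)  txn=BusRd  M[L2]=70
step 3: P1: store L7 := 55  ⟶  IMI  (L7)  txn=BusRdX  M[L7]=20
step 4: P2: load  L4  ⟶  IIE  (L4)  txn=BusRd  M[L4]=90
step 5: P1: load  L6  ⟶  IEI  (L6)  txn=BusRd  M[L6]=50
step 6: P2: load  L1  ⟶  IIE  (L1)  txn=BusRd  M[L1]=20
step 7: P0: store L2 := 85  ⟶  MII  (L2)  txn=BusRdX+Flush  M[L2]=49
step 8: P1: load  L2  ⟶  OSI  (L2)  txn=BusRd  M[L2]=49
step 9: P1: load  L7  ⟶  IMI  (L7)  txn=∅  M[L7]=20

memory[L4] = 90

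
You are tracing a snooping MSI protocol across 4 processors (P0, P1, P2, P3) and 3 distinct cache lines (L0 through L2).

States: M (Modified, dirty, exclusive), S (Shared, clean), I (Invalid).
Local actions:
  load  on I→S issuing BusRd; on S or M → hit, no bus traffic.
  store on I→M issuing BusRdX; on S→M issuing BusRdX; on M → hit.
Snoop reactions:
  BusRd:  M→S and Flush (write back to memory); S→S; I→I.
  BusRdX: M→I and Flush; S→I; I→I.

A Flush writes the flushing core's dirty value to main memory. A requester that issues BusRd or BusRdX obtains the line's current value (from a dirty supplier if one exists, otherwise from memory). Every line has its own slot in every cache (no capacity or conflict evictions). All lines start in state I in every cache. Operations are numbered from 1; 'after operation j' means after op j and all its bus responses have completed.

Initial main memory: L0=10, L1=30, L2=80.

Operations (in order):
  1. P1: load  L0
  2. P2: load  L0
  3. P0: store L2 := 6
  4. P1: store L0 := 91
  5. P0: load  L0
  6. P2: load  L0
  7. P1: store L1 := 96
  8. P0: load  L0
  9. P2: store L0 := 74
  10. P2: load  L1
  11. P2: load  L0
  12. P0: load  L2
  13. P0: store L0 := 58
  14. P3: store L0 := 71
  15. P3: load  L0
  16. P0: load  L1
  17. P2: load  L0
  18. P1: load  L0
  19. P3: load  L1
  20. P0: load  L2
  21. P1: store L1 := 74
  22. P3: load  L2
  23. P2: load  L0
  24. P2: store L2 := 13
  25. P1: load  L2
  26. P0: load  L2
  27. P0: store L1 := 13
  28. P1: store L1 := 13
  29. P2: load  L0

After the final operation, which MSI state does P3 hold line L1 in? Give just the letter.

step 1: P1: load  L0  ⟶  ISII  (L0)  txn=BusRd  M[L0]=10
step 2: P2: load  L0  ⟶  ISSI  (L0)  txn=BusRd  M[L0]=10
step 3: P0: store L2 := 6  ⟶  MIII  (L2)  txn=BusRdX  M[L2]=80
step 4: P1: store L0 := 91  ⟶  IMII  (L0)  txn=BusRdX  M[L0]=10
step 5: P0: load  L0  ⟶  SSII  (L0)  txn=BusRd+Flush  M[L0]=91
step 6: P2: load  L0  ⟶  SSSI  (L0)  txn=BusRd  M[L0]=91
step 7: P1: store L1 := 96  ⟶  IMII  (L1)  txn=BusRdX  M[L1]=30
step 8: P0: load  L0  ⟶  SSSI  (L0)  txn=∅  M[L0]=91
step 9: P2: store L0 := 74  ⟶  IIMI  (L0)  txn=BusRdX  M[L0]=91
step 10: P2: load  L1  ⟶  ISSI  (L1)  txn=BusRd+Flush  M[L1]=96
step 11: P2: load  L0  ⟶  IIMI  (L0)  txn=∅  M[L0]=91
step 12: P0: load  L2  ⟶  MIII  (L2)  txn=∅  M[L2]=80
step 13: P0: store L0 := 58  ⟶  MIII  (L0)  txn=BusRdX+Flush  M[L0]=74
step 14: P3: store L0 := 71  ⟶  IIIM  (L0)  txn=BusRdX+Flush  M[L0]=58
step 15: P3: load  L0  ⟶  IIIM  (L0)  txn=∅  M[L0]=58
step 16: P0: load  L1  ⟶  SSSI  (L1)  txn=BusRd  M[L1]=96
step 17: P2: load  L0  ⟶  IISS  (L0)  txn=BusRd+Flush  M[L0]=71
step 18: P1: load  L0  ⟶  ISSS  (L0)  txn=BusRd  M[L0]=71
step 19: P3: load  L1  ⟶  SSSS  (L1)  txn=BusRd  M[L1]=96
step 20: P0: load  L2  ⟶  MIII  (L2)  txn=∅  M[L2]=80
step 21: P1: store L1 := 74  ⟶  IMII  (L1)  txn=BusRdX  M[L1]=96
step 22: P3: load  L2  ⟶  SIIS  (L2)  txn=BusRd+Flush  M[L2]=6
step 23: P2: load  L0  ⟶  ISSS  (L0)  txn=∅  M[L0]=71
step 24: P2: store L2 := 13  ⟶  IIMI  (L2)  txn=BusRdX  M[L2]=6
step 25: P1: load  L2  ⟶  ISSI  (L2)  txn=BusRd+Flush  M[L2]=13
step 26: P0: load  L2  ⟶  SSSI  (L2)  txn=BusRd  M[L2]=13
step 27: P0: store L1 := 13  ⟶  MIII  (L1)  txn=BusRdX+Flush  M[L1]=74
step 28: P1: store L1 := 13  ⟶  IMII  (L1)  txn=BusRdX+Flush  M[L1]=13
step 29: P2: load  L0  ⟶  ISSS  (L0)  txn=∅  M[L0]=71

state = I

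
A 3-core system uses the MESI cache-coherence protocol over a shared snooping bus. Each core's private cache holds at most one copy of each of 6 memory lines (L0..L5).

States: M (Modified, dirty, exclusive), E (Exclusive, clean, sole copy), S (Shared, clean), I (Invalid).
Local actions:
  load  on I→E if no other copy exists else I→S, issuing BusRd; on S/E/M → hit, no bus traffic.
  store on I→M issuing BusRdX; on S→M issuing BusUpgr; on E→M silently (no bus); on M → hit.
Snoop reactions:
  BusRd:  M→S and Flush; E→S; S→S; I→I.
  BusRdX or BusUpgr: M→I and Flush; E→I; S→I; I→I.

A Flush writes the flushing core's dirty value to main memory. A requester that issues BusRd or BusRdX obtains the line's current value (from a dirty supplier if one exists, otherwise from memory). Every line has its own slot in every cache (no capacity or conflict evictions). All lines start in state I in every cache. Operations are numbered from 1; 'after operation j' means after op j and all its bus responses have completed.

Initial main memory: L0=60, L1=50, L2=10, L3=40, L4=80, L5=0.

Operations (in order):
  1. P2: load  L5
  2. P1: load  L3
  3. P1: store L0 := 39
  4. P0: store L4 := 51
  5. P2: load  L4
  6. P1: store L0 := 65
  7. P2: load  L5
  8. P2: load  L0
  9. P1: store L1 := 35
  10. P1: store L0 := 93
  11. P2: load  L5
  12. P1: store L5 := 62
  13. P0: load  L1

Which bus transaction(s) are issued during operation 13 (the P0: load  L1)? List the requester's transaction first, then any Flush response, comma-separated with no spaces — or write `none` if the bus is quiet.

bus = BusRd,Flush

  op1 P2: load  L5 → I/I/E on L5; bus BusRd; mem=0
  op2 P1: load  L3 → I/E/I on L3; bus BusRd; mem=40
  op3 P1: store L0 := 39 → I/M/I on L0; bus BusRdX; mem=60
  op4 P0: store L4 := 51 → M/I/I on L4; bus BusRdX; mem=80
  op5 P2: load  L4 → S/I/S on L4; bus BusRd Flush; mem=51
  op6 P1: store L0 := 65 → I/M/I on L0; bus (none); mem=60
  op7 P2: load  L5 → I/I/E on L5; bus (none); mem=0
  op8 P2: load  L0 → I/S/S on L0; bus BusRd Flush; mem=65
  op9 P1: store L1 := 35 → I/M/I on L1; bus BusRdX; mem=50
  op10 P1: store L0 := 93 → I/M/I on L0; bus BusUpgr; mem=65
  op11 P2: load  L5 → I/I/E on L5; bus (none); mem=0
  op12 P1: store L5 := 62 → I/M/I on L5; bus BusRdX; mem=0
  op13 P0: load  L1 → S/S/I on L1; bus BusRd Flush; mem=35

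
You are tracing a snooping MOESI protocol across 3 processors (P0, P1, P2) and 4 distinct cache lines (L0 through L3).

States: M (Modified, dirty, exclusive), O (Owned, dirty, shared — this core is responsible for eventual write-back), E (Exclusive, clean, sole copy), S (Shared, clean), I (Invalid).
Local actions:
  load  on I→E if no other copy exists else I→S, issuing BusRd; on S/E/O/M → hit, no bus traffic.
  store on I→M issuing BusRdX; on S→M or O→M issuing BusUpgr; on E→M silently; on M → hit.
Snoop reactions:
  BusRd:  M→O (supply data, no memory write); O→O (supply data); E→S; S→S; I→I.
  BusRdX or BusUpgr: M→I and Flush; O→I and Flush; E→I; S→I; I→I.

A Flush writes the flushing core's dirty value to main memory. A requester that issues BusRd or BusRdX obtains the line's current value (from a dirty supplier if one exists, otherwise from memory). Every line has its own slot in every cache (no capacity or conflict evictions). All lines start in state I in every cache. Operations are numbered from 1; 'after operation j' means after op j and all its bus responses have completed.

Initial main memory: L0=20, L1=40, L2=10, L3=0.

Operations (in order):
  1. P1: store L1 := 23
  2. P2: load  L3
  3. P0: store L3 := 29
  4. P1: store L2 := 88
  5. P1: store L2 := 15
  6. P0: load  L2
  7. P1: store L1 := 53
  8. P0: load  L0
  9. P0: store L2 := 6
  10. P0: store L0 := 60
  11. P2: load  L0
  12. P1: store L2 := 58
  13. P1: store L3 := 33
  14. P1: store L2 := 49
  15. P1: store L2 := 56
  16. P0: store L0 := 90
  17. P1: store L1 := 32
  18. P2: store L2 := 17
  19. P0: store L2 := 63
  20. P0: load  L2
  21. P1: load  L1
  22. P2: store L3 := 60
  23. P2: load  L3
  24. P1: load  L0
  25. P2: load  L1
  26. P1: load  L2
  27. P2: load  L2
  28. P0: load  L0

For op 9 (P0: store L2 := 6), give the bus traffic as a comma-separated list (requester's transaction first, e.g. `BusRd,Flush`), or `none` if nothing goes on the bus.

bus = BusUpgr,Flush

[1] P1: store L1 := 23 | P0:I, P1:M(23), P2:I | bus: BusRdX
[2] P2: load  L3 | P0:I, P1:I, P2:E(0) | bus: BusRd
[3] P0: store L3 := 29 | P0:M(29), P1:I, P2:I | bus: BusRdX
[4] P1: store L2 := 88 | P0:I, P1:M(88), P2:I | bus: BusRdX
[5] P1: store L2 := 15 | P0:I, P1:M(15), P2:I | bus: none
[6] P0: load  L2 | P0:S(15), P1:O(15), P2:I | bus: BusRd
[7] P1: store L1 := 53 | P0:I, P1:M(53), P2:I | bus: none
[8] P0: load  L0 | P0:E(20), P1:I, P2:I | bus: BusRd
[9] P0: store L2 := 6 | P0:M(6), P1:I, P2:I | bus: BusUpgr,Flush
[10] P0: store L0 := 60 | P0:M(60), P1:I, P2:I | bus: none
[11] P2: load  L0 | P0:O(60), P1:I, P2:S(60) | bus: BusRd
[12] P1: store L2 := 58 | P0:I, P1:M(58), P2:I | bus: BusRdX,Flush
[13] P1: store L3 := 33 | P0:I, P1:M(33), P2:I | bus: BusRdX,Flush
[14] P1: store L2 := 49 | P0:I, P1:M(49), P2:I | bus: none
[15] P1: store L2 := 56 | P0:I, P1:M(56), P2:I | bus: none
[16] P0: store L0 := 90 | P0:M(90), P1:I, P2:I | bus: BusUpgr
[17] P1: store L1 := 32 | P0:I, P1:M(32), P2:I | bus: none
[18] P2: store L2 := 17 | P0:I, P1:I, P2:M(17) | bus: BusRdX,Flush
[19] P0: store L2 := 63 | P0:M(63), P1:I, P2:I | bus: BusRdX,Flush
[20] P0: load  L2 | P0:M(63), P1:I, P2:I | bus: none
[21] P1: load  L1 | P0:I, P1:M(32), P2:I | bus: none
[22] P2: store L3 := 60 | P0:I, P1:I, P2:M(60) | bus: BusRdX,Flush
[23] P2: load  L3 | P0:I, P1:I, P2:M(60) | bus: none
[24] P1: load  L0 | P0:O(90), P1:S(90), P2:I | bus: BusRd
[25] P2: load  L1 | P0:I, P1:O(32), P2:S(32) | bus: BusRd
[26] P1: load  L2 | P0:O(63), P1:S(63), P2:I | bus: BusRd
[27] P2: load  L2 | P0:O(63), P1:S(63), P2:S(63) | bus: BusRd
[28] P0: load  L0 | P0:O(90), P1:S(90), P2:I | bus: none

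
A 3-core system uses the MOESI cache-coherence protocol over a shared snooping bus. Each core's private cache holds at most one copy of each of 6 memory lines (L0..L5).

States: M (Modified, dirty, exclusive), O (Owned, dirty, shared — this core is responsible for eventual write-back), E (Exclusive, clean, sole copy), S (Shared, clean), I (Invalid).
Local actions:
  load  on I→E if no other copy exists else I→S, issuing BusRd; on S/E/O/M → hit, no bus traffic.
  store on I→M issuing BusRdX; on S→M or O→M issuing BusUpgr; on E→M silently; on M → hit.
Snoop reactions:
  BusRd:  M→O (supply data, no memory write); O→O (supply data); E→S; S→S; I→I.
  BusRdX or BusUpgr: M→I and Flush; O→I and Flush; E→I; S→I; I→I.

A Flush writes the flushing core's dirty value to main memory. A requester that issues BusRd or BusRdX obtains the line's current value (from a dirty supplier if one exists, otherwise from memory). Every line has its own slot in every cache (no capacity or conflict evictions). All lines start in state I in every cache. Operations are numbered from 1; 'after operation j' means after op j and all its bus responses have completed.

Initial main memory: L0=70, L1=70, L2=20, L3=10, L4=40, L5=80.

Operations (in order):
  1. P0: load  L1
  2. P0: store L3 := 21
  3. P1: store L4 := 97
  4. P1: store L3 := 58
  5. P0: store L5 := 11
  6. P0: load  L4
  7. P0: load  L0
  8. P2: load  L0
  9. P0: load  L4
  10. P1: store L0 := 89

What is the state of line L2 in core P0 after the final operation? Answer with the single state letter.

1. P0: load  L1  bus=[BusRd]  L1: P0=E P1=I P2=I  mem[L1]=70
2. P0: store L3 := 21  bus=[BusRdX]  L3: P0=M P1=I P2=I  mem[L3]=10
3. P1: store L4 := 97  bus=[BusRdX]  L4: P0=I P1=M P2=I  mem[L4]=40
4. P1: store L3 := 58  bus=[BusRdX,Flush]  L3: P0=I P1=M P2=I  mem[L3]=21
5. P0: store L5 := 11  bus=[BusRdX]  L5: P0=M P1=I P2=I  mem[L5]=80
6. P0: load  L4  bus=[BusRd]  L4: P0=S P1=O P2=I  mem[L4]=40
7. P0: load  L0  bus=[BusRd]  L0: P0=E P1=I P2=I  mem[L0]=70
8. P2: load  L0  bus=[BusRd]  L0: P0=S P1=I P2=S  mem[L0]=70
9. P0: load  L4  bus=[-]  L4: P0=S P1=O P2=I  mem[L4]=40
10. P1: store L0 := 89  bus=[BusRdX]  L0: P0=I P1=M P2=I  mem[L0]=70

state = I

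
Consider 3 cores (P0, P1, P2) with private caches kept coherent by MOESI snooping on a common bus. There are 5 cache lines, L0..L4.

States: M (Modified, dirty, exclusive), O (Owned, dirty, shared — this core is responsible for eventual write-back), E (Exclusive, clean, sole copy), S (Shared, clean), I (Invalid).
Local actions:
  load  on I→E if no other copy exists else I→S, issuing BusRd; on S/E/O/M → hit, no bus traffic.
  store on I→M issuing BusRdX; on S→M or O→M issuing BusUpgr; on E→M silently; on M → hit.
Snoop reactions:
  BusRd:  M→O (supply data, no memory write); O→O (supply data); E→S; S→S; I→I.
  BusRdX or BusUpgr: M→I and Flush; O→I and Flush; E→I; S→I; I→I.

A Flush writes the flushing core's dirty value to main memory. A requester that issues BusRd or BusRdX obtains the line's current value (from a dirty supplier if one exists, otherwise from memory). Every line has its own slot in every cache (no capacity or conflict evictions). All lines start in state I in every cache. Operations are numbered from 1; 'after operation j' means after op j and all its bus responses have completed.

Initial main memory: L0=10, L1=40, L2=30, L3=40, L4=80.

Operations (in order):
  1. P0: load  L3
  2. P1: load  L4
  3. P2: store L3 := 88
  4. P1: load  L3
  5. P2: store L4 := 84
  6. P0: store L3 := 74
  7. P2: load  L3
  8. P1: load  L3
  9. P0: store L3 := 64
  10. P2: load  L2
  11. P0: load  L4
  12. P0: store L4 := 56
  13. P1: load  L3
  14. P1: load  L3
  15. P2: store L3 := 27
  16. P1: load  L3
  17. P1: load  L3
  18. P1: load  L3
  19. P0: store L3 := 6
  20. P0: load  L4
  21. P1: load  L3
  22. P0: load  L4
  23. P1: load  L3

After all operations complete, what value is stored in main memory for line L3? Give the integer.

memory[L3] = 27

step 1: P0: load  L3  ⟶  EII  (L3)  txn=BusRd  M[L3]=40
step 2: P1: load  L4  ⟶  IEI  (L4)  txn=BusRd  M[L4]=80
step 3: P2: store L3 := 88  ⟶  IIM  (L3)  txn=BusRdX  M[L3]=40
step 4: P1: load  L3  ⟶  ISO  (L3)  txn=BusRd  M[L3]=40
step 5: P2: store L4 := 84  ⟶  IIM  (L4)  txn=BusRdX  M[L4]=80
step 6: P0: store L3 := 74  ⟶  MII  (L3)  txn=BusRdX+Flush  M[L3]=88
step 7: P2: load  L3  ⟶  OIS  (L3)  txn=BusRd  M[L3]=88
step 8: P1: load  L3  ⟶  OSS  (L3)  txn=BusRd  M[L3]=88
step 9: P0: store L3 := 64  ⟶  MII  (L3)  txn=BusUpgr  M[L3]=88
step 10: P2: load  L2  ⟶  IIE  (L2)  txn=BusRd  M[L2]=30
step 11: P0: load  L4  ⟶  SIO  (L4)  txn=BusRd  M[L4]=80
step 12: P0: store L4 := 56  ⟶  MII  (L4)  txn=BusUpgr+Flush  M[L4]=84
step 13: P1: load  L3  ⟶  OSI  (L3)  txn=BusRd  M[L3]=88
step 14: P1: load  L3  ⟶  OSI  (L3)  txn=∅  M[L3]=88
step 15: P2: store L3 := 27  ⟶  IIM  (L3)  txn=BusRdX+Flush  M[L3]=64
step 16: P1: load  L3  ⟶  ISO  (L3)  txn=BusRd  M[L3]=64
step 17: P1: load  L3  ⟶  ISO  (L3)  txn=∅  M[L3]=64
step 18: P1: load  L3  ⟶  ISO  (L3)  txn=∅  M[L3]=64
step 19: P0: store L3 := 6  ⟶  MII  (L3)  txn=BusRdX+Flush  M[L3]=27
step 20: P0: load  L4  ⟶  MII  (L4)  txn=∅  M[L4]=84
step 21: P1: load  L3  ⟶  OSI  (L3)  txn=BusRd  M[L3]=27
step 22: P0: load  L4  ⟶  MII  (L4)  txn=∅  M[L4]=84
step 23: P1: load  L3  ⟶  OSI  (L3)  txn=∅  M[L3]=27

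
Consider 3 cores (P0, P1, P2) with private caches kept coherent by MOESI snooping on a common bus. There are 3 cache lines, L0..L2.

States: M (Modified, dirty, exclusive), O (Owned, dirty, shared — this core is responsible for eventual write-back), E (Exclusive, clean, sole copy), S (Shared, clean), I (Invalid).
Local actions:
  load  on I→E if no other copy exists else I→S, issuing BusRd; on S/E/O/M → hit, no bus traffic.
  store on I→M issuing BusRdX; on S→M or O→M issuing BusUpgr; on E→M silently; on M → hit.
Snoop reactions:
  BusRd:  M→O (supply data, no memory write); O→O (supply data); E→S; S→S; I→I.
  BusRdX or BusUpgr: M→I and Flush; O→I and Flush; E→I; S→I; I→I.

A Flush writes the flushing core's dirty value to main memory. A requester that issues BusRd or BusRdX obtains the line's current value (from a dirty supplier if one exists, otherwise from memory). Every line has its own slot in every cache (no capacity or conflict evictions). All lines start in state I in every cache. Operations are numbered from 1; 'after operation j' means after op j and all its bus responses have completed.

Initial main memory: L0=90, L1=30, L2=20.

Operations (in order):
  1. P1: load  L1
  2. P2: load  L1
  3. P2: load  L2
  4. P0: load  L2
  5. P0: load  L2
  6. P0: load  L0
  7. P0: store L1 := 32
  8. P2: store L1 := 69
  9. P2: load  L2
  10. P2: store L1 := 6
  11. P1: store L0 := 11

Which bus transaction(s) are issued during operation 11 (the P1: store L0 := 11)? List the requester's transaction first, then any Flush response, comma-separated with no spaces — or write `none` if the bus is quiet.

bus = BusRdX

[1] P1: load  L1 | P0:I, P1:E(30), P2:I | bus: BusRd
[2] P2: load  L1 | P0:I, P1:S(30), P2:S(30) | bus: BusRd
[3] P2: load  L2 | P0:I, P1:I, P2:E(20) | bus: BusRd
[4] P0: load  L2 | P0:S(20), P1:I, P2:S(20) | bus: BusRd
[5] P0: load  L2 | P0:S(20), P1:I, P2:S(20) | bus: none
[6] P0: load  L0 | P0:E(90), P1:I, P2:I | bus: BusRd
[7] P0: store L1 := 32 | P0:M(32), P1:I, P2:I | bus: BusRdX
[8] P2: store L1 := 69 | P0:I, P1:I, P2:M(69) | bus: BusRdX,Flush
[9] P2: load  L2 | P0:S(20), P1:I, P2:S(20) | bus: none
[10] P2: store L1 := 6 | P0:I, P1:I, P2:M(6) | bus: none
[11] P1: store L0 := 11 | P0:I, P1:M(11), P2:I | bus: BusRdX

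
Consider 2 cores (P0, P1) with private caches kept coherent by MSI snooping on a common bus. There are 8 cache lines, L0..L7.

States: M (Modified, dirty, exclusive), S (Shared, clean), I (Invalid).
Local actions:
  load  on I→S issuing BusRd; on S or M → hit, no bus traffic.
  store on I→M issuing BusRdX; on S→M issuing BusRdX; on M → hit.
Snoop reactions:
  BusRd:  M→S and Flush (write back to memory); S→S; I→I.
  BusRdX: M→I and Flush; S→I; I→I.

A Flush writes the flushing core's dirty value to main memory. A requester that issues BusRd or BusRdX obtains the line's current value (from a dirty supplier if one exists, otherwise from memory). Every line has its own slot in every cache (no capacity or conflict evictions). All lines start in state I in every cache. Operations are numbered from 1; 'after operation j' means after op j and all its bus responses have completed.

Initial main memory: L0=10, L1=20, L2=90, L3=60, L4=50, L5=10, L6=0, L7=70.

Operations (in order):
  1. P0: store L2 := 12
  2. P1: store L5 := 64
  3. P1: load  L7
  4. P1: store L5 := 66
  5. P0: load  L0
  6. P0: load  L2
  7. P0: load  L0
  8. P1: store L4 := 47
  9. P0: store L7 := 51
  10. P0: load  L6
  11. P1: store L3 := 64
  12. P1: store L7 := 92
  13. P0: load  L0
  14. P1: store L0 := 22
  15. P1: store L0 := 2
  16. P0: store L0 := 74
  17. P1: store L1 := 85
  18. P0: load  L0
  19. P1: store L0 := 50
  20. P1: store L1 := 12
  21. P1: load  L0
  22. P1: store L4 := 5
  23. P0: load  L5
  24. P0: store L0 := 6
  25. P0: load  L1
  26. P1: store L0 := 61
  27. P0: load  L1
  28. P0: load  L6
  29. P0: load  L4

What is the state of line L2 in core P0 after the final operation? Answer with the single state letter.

state = M

[1] P0: store L2 := 12 | P0:M(12), P1:I | bus: BusRdX
[2] P1: store L5 := 64 | P0:I, P1:M(64) | bus: BusRdX
[3] P1: load  L7 | P0:I, P1:S(70) | bus: BusRd
[4] P1: store L5 := 66 | P0:I, P1:M(66) | bus: none
[5] P0: load  L0 | P0:S(10), P1:I | bus: BusRd
[6] P0: load  L2 | P0:M(12), P1:I | bus: none
[7] P0: load  L0 | P0:S(10), P1:I | bus: none
[8] P1: store L4 := 47 | P0:I, P1:M(47) | bus: BusRdX
[9] P0: store L7 := 51 | P0:M(51), P1:I | bus: BusRdX
[10] P0: load  L6 | P0:S(0), P1:I | bus: BusRd
[11] P1: store L3 := 64 | P0:I, P1:M(64) | bus: BusRdX
[12] P1: store L7 := 92 | P0:I, P1:M(92) | bus: BusRdX,Flush
[13] P0: load  L0 | P0:S(10), P1:I | bus: none
[14] P1: store L0 := 22 | P0:I, P1:M(22) | bus: BusRdX
[15] P1: store L0 := 2 | P0:I, P1:M(2) | bus: none
[16] P0: store L0 := 74 | P0:M(74), P1:I | bus: BusRdX,Flush
[17] P1: store L1 := 85 | P0:I, P1:M(85) | bus: BusRdX
[18] P0: load  L0 | P0:M(74), P1:I | bus: none
[19] P1: store L0 := 50 | P0:I, P1:M(50) | bus: BusRdX,Flush
[20] P1: store L1 := 12 | P0:I, P1:M(12) | bus: none
[21] P1: load  L0 | P0:I, P1:M(50) | bus: none
[22] P1: store L4 := 5 | P0:I, P1:M(5) | bus: none
[23] P0: load  L5 | P0:S(66), P1:S(66) | bus: BusRd,Flush
[24] P0: store L0 := 6 | P0:M(6), P1:I | bus: BusRdX,Flush
[25] P0: load  L1 | P0:S(12), P1:S(12) | bus: BusRd,Flush
[26] P1: store L0 := 61 | P0:I, P1:M(61) | bus: BusRdX,Flush
[27] P0: load  L1 | P0:S(12), P1:S(12) | bus: none
[28] P0: load  L6 | P0:S(0), P1:I | bus: none
[29] P0: load  L4 | P0:S(5), P1:S(5) | bus: BusRd,Flush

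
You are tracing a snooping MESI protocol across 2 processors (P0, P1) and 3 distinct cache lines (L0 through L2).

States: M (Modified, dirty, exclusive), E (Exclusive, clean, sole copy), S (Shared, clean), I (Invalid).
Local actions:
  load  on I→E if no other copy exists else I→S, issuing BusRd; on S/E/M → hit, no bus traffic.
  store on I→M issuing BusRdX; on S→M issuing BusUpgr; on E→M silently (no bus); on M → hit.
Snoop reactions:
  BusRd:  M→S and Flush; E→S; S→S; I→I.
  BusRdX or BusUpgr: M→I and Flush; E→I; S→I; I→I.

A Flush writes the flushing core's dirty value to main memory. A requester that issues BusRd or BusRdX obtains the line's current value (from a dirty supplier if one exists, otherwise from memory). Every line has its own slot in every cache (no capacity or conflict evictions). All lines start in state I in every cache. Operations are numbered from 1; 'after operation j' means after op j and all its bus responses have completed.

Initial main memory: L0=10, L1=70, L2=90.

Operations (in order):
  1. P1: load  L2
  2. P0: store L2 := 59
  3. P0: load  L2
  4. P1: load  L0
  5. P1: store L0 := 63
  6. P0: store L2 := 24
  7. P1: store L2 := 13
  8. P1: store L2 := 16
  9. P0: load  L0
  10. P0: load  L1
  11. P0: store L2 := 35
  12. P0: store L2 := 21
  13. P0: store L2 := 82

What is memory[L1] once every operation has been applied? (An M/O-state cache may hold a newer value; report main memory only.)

memory[L1] = 70

step 1: P1: load  L2  ⟶  IE  (L2)  txn=BusRd  M[L2]=90
step 2: P0: store L2 := 59  ⟶  MI  (L2)  txn=BusRdX  M[L2]=90
step 3: P0: load  L2  ⟶  MI  (L2)  txn=∅  M[L2]=90
step 4: P1: load  L0  ⟶  IE  (L0)  txn=BusRd  M[L0]=10
step 5: P1: store L0 := 63  ⟶  IM  (L0)  txn=∅  M[L0]=10
step 6: P0: store L2 := 24  ⟶  MI  (L2)  txn=∅  M[L2]=90
step 7: P1: store L2 := 13  ⟶  IM  (L2)  txn=BusRdX+Flush  M[L2]=24
step 8: P1: store L2 := 16  ⟶  IM  (L2)  txn=∅  M[L2]=24
step 9: P0: load  L0  ⟶  SS  (L0)  txn=BusRd+Flush  M[L0]=63
step 10: P0: load  L1  ⟶  EI  (L1)  txn=BusRd  M[L1]=70
step 11: P0: store L2 := 35  ⟶  MI  (L2)  txn=BusRdX+Flush  M[L2]=16
step 12: P0: store L2 := 21  ⟶  MI  (L2)  txn=∅  M[L2]=16
step 13: P0: store L2 := 82  ⟶  MI  (L2)  txn=∅  M[L2]=16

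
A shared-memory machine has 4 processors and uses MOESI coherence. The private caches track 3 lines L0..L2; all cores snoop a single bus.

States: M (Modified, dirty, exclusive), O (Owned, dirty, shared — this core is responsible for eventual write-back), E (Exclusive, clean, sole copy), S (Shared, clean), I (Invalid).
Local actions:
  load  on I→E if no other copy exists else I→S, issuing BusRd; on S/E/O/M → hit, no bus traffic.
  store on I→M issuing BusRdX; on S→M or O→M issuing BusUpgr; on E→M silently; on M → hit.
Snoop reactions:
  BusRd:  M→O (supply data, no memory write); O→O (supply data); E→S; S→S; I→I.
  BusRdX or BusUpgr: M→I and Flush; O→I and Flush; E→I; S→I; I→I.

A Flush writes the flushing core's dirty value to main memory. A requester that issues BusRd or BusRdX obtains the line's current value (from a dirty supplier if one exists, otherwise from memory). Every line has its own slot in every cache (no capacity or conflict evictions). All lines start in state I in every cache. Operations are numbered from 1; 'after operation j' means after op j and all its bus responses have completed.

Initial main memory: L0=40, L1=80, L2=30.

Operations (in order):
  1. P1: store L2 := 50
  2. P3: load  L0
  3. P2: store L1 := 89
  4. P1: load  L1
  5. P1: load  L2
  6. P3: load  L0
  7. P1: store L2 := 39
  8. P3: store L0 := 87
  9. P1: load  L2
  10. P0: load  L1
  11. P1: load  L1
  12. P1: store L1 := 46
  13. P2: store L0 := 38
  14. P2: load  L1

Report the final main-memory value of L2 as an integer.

  op1 P1: store L2 := 50 → I/M/I/I on L2; bus BusRdX; mem=30
  op2 P3: load  L0 → I/I/I/E on L0; bus BusRd; mem=40
  op3 P2: store L1 := 89 → I/I/M/I on L1; bus BusRdX; mem=80
  op4 P1: load  L1 → I/S/O/I on L1; bus BusRd; mem=80
  op5 P1: load  L2 → I/M/I/I on L2; bus (none); mem=30
  op6 P3: load  L0 → I/I/I/E on L0; bus (none); mem=40
  op7 P1: store L2 := 39 → I/M/I/I on L2; bus (none); mem=30
  op8 P3: store L0 := 87 → I/I/I/M on L0; bus (none); mem=40
  op9 P1: load  L2 → I/M/I/I on L2; bus (none); mem=30
  op10 P0: load  L1 → S/S/O/I on L1; bus BusRd; mem=80
  op11 P1: load  L1 → S/S/O/I on L1; bus (none); mem=80
  op12 P1: store L1 := 46 → I/M/I/I on L1; bus BusUpgr Flush; mem=89
  op13 P2: store L0 := 38 → I/I/M/I on L0; bus BusRdX Flush; mem=87
  op14 P2: load  L1 → I/O/S/I on L1; bus BusRd; mem=89

memory[L2] = 30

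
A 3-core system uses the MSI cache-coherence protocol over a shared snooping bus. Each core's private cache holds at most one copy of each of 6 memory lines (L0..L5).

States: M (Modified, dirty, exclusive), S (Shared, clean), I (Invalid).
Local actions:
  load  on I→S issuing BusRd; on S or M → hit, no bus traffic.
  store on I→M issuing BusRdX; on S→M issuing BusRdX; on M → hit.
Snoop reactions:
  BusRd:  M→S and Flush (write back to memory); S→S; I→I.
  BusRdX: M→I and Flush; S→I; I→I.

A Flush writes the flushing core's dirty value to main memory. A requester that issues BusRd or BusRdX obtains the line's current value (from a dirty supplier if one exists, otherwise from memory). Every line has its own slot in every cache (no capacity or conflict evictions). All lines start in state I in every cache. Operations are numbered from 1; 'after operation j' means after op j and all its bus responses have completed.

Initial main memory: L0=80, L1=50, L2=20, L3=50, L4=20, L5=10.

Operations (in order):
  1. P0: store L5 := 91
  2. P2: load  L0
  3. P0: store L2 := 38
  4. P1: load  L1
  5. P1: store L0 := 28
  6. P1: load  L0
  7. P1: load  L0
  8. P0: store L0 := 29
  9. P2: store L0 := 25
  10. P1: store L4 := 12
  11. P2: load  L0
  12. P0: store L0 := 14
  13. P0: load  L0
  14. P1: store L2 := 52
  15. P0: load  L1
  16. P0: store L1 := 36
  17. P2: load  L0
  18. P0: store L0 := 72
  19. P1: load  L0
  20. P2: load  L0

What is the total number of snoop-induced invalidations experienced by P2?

invalidations = 3

step 1: P0: store L5 := 91  ⟶  MII  (L5)  txn=BusRdX  M[L5]=10
step 2: P2: load  L0  ⟶  IIS  (L0)  txn=BusRd  M[L0]=80
step 3: P0: store L2 := 38  ⟶  MII  (L2)  txn=BusRdX  M[L2]=20
step 4: P1: load  L1  ⟶  ISI  (L1)  txn=BusRd  M[L1]=50
step 5: P1: store L0 := 28  ⟶  IMI  (L0)  txn=BusRdX  M[L0]=80
step 6: P1: load  L0  ⟶  IMI  (L0)  txn=∅  M[L0]=80
step 7: P1: load  L0  ⟶  IMI  (L0)  txn=∅  M[L0]=80
step 8: P0: store L0 := 29  ⟶  MII  (L0)  txn=BusRdX+Flush  M[L0]=28
step 9: P2: store L0 := 25  ⟶  IIM  (L0)  txn=BusRdX+Flush  M[L0]=29
step 10: P1: store L4 := 12  ⟶  IMI  (L4)  txn=BusRdX  M[L4]=20
step 11: P2: load  L0  ⟶  IIM  (L0)  txn=∅  M[L0]=29
step 12: P0: store L0 := 14  ⟶  MII  (L0)  txn=BusRdX+Flush  M[L0]=25
step 13: P0: load  L0  ⟶  MII  (L0)  txn=∅  M[L0]=25
step 14: P1: store L2 := 52  ⟶  IMI  (L2)  txn=BusRdX+Flush  M[L2]=38
step 15: P0: load  L1  ⟶  SSI  (L1)  txn=BusRd  M[L1]=50
step 16: P0: store L1 := 36  ⟶  MII  (L1)  txn=BusRdX  M[L1]=50
step 17: P2: load  L0  ⟶  SIS  (L0)  txn=BusRd+Flush  M[L0]=14
step 18: P0: store L0 := 72  ⟶  MII  (L0)  txn=BusRdX  M[L0]=14
step 19: P1: load  L0  ⟶  SSI  (L0)  txn=BusRd+Flush  M[L0]=72
step 20: P2: load  L0  ⟶  SSS  (L0)  txn=BusRd  M[L0]=72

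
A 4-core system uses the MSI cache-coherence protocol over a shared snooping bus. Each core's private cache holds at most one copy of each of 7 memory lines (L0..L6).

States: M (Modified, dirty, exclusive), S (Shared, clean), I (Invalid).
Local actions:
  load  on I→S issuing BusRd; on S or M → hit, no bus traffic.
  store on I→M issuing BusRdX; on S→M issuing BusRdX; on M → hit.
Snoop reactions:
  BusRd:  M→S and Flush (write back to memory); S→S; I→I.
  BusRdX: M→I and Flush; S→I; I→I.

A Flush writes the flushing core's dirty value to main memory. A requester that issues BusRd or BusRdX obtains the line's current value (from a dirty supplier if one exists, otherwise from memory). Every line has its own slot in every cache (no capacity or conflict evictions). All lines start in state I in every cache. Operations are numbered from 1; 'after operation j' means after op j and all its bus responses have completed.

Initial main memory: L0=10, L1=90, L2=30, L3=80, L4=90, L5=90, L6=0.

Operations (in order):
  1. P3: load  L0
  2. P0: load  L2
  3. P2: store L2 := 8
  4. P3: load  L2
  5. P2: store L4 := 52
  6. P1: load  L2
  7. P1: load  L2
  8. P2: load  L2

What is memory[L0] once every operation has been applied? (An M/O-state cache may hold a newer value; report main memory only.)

memory[L0] = 10

step 1: P3: load  L0  ⟶  IIIS  (L0)  txn=BusRd  M[L0]=10
step 2: P0: load  L2  ⟶  SIII  (L2)  txn=BusRd  M[L2]=30
step 3: P2: store L2 := 8  ⟶  IIMI  (L2)  txn=BusRdX  M[L2]=30
step 4: P3: load  L2  ⟶  IISS  (L2)  txn=BusRd+Flush  M[L2]=8
step 5: P2: store L4 := 52  ⟶  IIMI  (L4)  txn=BusRdX  M[L4]=90
step 6: P1: load  L2  ⟶  ISSS  (L2)  txn=BusRd  M[L2]=8
step 7: P1: load  L2  ⟶  ISSS  (L2)  txn=∅  M[L2]=8
step 8: P2: load  L2  ⟶  ISSS  (L2)  txn=∅  M[L2]=8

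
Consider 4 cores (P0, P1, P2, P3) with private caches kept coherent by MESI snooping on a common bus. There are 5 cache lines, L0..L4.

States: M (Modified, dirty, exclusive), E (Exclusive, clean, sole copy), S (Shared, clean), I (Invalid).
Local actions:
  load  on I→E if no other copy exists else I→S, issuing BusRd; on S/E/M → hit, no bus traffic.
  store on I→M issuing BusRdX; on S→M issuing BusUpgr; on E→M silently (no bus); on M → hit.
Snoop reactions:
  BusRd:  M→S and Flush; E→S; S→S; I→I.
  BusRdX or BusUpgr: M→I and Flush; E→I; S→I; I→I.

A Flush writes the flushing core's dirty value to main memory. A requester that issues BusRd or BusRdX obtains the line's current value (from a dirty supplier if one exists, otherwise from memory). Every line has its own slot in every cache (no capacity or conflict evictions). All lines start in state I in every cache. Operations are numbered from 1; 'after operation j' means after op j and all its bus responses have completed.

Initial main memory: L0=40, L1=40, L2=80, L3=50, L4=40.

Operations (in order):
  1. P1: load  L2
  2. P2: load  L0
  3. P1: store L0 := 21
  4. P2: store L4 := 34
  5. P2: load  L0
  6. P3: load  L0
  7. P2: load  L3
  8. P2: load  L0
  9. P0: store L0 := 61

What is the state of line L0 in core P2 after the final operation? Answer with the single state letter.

[1] P1: load  L2 | P0:I, P1:E(80), P2:I, P3:I | bus: BusRd
[2] P2: load  L0 | P0:I, P1:I, P2:E(40), P3:I | bus: BusRd
[3] P1: store L0 := 21 | P0:I, P1:M(21), P2:I, P3:I | bus: BusRdX
[4] P2: store L4 := 34 | P0:I, P1:I, P2:M(34), P3:I | bus: BusRdX
[5] P2: load  L0 | P0:I, P1:S(21), P2:S(21), P3:I | bus: BusRd,Flush
[6] P3: load  L0 | P0:I, P1:S(21), P2:S(21), P3:S(21) | bus: BusRd
[7] P2: load  L3 | P0:I, P1:I, P2:E(50), P3:I | bus: BusRd
[8] P2: load  L0 | P0:I, P1:S(21), P2:S(21), P3:S(21) | bus: none
[9] P0: store L0 := 61 | P0:M(61), P1:I, P2:I, P3:I | bus: BusRdX

state = I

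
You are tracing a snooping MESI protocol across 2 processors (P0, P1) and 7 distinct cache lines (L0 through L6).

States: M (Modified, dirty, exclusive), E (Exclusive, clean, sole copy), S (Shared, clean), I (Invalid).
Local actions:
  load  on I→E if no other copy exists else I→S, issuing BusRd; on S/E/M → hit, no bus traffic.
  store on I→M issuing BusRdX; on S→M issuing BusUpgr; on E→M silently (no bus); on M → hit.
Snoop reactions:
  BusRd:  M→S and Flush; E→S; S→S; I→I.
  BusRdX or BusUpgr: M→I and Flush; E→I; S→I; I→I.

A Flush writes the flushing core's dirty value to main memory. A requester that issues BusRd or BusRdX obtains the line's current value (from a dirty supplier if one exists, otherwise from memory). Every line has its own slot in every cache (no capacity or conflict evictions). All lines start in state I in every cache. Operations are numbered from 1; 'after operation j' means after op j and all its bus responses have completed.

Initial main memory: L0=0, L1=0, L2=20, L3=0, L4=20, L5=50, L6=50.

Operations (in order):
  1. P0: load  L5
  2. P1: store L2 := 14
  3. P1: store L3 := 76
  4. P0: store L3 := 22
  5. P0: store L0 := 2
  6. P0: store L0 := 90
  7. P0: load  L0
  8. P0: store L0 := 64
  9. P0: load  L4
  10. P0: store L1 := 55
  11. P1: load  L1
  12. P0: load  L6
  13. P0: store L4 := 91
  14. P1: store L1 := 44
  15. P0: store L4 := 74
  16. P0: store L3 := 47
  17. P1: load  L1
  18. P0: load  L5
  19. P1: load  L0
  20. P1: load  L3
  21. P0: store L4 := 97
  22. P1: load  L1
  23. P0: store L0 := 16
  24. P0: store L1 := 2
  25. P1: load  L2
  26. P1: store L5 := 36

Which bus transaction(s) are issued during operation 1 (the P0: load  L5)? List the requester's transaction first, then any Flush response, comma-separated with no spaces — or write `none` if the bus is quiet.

bus = BusRd

step 1: P0: load  L5  ⟶  EI  (L5)  txn=BusRd  M[L5]=50
step 2: P1: store L2 := 14  ⟶  IM  (L2)  txn=BusRdX  M[L2]=20
step 3: P1: store L3 := 76  ⟶  IM  (L3)  txn=BusRdX  M[L3]=0
step 4: P0: store L3 := 22  ⟶  MI  (L3)  txn=BusRdX+Flush  M[L3]=76
step 5: P0: store L0 := 2  ⟶  MI  (L0)  txn=BusRdX  M[L0]=0
step 6: P0: store L0 := 90  ⟶  MI  (L0)  txn=∅  M[L0]=0
step 7: P0: load  L0  ⟶  MI  (L0)  txn=∅  M[L0]=0
step 8: P0: store L0 := 64  ⟶  MI  (L0)  txn=∅  M[L0]=0
step 9: P0: load  L4  ⟶  EI  (L4)  txn=BusRd  M[L4]=20
step 10: P0: store L1 := 55  ⟶  MI  (L1)  txn=BusRdX  M[L1]=0
step 11: P1: load  L1  ⟶  SS  (L1)  txn=BusRd+Flush  M[L1]=55
step 12: P0: load  L6  ⟶  EI  (L6)  txn=BusRd  M[L6]=50
step 13: P0: store L4 := 91  ⟶  MI  (L4)  txn=∅  M[L4]=20
step 14: P1: store L1 := 44  ⟶  IM  (L1)  txn=BusUpgr  M[L1]=55
step 15: P0: store L4 := 74  ⟶  MI  (L4)  txn=∅  M[L4]=20
step 16: P0: store L3 := 47  ⟶  MI  (L3)  txn=∅  M[L3]=76
step 17: P1: load  L1  ⟶  IM  (L1)  txn=∅  M[L1]=55
step 18: P0: load  L5  ⟶  EI  (L5)  txn=∅  M[L5]=50
step 19: P1: load  L0  ⟶  SS  (L0)  txn=BusRd+Flush  M[L0]=64
step 20: P1: load  L3  ⟶  SS  (L3)  txn=BusRd+Flush  M[L3]=47
step 21: P0: store L4 := 97  ⟶  MI  (L4)  txn=∅  M[L4]=20
step 22: P1: load  L1  ⟶  IM  (L1)  txn=∅  M[L1]=55
step 23: P0: store L0 := 16  ⟶  MI  (L0)  txn=BusUpgr  M[L0]=64
step 24: P0: store L1 := 2  ⟶  MI  (L1)  txn=BusRdX+Flush  M[L1]=44
step 25: P1: load  L2  ⟶  IM  (L2)  txn=∅  M[L2]=20
step 26: P1: store L5 := 36  ⟶  IM  (L5)  txn=BusRdX  M[L5]=50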